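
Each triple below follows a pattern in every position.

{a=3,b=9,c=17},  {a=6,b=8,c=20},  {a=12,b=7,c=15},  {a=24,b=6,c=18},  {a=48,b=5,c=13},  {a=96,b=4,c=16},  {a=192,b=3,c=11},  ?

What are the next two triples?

A: ×2 each step, so 3, 6, 12, 24, 48, 96, 192 → 384 → 768.
B — −1 each step: 9, 8, 7, 6, 5, 4, 3 → 2 → 1.
For the c, alternating steps +3, −5, +3, −5, …: 17, 20, 15, 18, 13, 16, 11 → 14 → 9.
So the next two triples are {a=384,b=2,c=14} and {a=768,b=1,c=9}.

{a=384,b=2,c=14}, {a=768,b=1,c=9}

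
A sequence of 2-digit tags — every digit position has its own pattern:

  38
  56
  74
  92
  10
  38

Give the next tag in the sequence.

First digit: +2 each step, mod 10; 3, 5, 7, 9, 1, 3 → 5.
Second digit: −2 each step, mod 10; 8, 6, 4, 2, 0, 8 → 6.
So the next tag is 56.

56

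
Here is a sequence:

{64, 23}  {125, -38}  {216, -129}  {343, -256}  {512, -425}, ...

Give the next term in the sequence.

{729, -642}

First entry: perfect cubes: 4³, 5³, 6³, …, so 64, 125, 216, 343, 512 → 729.
Second entry — together with the first entry always sums to 87: 23, -38, -129, -256, -425 → -642.
Putting it together: {729, -642}.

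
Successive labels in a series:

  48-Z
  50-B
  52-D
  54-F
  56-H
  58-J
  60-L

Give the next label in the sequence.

62-N

First component: +2 each step; 48, 50, 52, 54, 56, 58, 60 → 62.
Letter goes Z, B, D, F, H, J, L → N (letters move forward 2 places in the alphabet, wrapping Z→A).
So the next label is 62-N.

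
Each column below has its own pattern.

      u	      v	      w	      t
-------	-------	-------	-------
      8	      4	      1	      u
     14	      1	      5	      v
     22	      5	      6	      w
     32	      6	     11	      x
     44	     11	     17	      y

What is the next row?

Column u goes 8, 14, 22, 32, 44 → 58 (differences are 6, 8, 10, … (increasing by 2 each time)).
Column v: each term is the sum of the two before it, so 4, 1, 5, 6, 11 → 17.
Column w: 1, 5, 6, 11, 17 → 28 (each term is the sum of the two before it).
Column t goes u, v, w, x, y → z (letters move forward 1 place in the alphabet).
So the next row is 58  17  28  z.

58  17  28  z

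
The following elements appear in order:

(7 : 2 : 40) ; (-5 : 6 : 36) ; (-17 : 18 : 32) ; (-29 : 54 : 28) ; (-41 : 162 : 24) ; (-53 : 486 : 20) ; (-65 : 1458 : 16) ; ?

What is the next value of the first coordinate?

First coordinate: −12 each step, so 7, -5, -17, -29, -41, -53, -65 → -77.
For the second coordinate, ×3 each step: 2, 6, 18, 54, 162, 486, 1458 → 4374.
For the third coordinate, −4 each step: 40, 36, 32, 28, 24, 20, 16 → 12.

-77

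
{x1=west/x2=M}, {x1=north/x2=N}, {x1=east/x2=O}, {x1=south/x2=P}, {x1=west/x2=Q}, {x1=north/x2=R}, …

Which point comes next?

X1: west, north, east, south, west, north → east (repeats west → north → east → south).
X2 — letters move forward 1 place in the alphabet: M, N, O, P, Q, R → S.
So the next point is {x1=east/x2=S}.

{x1=east/x2=S}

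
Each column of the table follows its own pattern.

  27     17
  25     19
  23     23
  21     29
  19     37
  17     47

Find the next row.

15  59

First component goes 27, 25, 23, 21, 19, 17 → 15 (−2 each step).
For the second component, differences are 2, 4, 6, … (increasing by 2 each time): 17, 19, 23, 29, 37, 47 → 59.
So the next row is 15  59.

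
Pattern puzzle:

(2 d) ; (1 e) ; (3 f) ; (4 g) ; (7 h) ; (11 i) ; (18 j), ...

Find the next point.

(29 k)

First slot: 2, 1, 3, 4, 7, 11, 18 → 29 (each term is the sum of the two before it).
Letter: d, e, f, g, h, i, j → k (letters move forward 1 place in the alphabet).
Putting it together: (29 k).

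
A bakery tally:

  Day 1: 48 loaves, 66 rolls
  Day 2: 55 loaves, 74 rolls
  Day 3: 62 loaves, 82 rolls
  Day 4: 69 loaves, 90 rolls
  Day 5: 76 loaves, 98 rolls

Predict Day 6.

83 loaves, 106 rolls

Loaves goes 48, 55, 62, 69, 76 → 83 (+7 each step).
Rolls: 66, 74, 82, 90, 98 → 106 (+8 each step).
Putting it together: 83 loaves, 106 rolls.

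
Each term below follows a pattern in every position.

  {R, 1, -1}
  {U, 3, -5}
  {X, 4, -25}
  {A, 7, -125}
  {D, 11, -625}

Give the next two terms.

{G, 18, -3125}, {J, 29, -15625}

Letter goes R, U, X, A, D → G → J (letters move forward 3 places in the alphabet, wrapping Z→A).
Second part: each term is the sum of the two before it, so 1, 3, 4, 7, 11 → 18 → 29.
For the third part, ×5 each step: -1, -5, -25, -125, -625 → -3125 → -15625.
Putting the parts together: {G, 18, -3125} and then {J, 29, -15625}.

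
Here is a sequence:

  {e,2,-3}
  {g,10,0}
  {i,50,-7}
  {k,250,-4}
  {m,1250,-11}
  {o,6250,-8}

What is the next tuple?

{q,31250,-15}

Letter: letters move forward 2 places in the alphabet; e, g, i, k, m, o → q.
Second entry: ×5 each step; 2, 10, 50, 250, 1250, 6250 → 31250.
Third entry: -3, 0, -7, -4, -11, -8 → -15 (alternating steps +3, −7, +3, −7, …).
So the next tuple is {q,31250,-15}.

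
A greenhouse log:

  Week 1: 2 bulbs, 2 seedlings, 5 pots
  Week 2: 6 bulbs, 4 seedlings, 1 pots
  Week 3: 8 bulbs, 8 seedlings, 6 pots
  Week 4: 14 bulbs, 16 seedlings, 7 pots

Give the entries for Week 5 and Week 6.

22 bulbs, 32 seedlings, 13 pots; 36 bulbs, 64 seedlings, 20 pots

Bulbs: each term is the sum of the two before it, so 2, 6, 8, 14 → 22 → 36.
Seedlings: ×2 each step, so 2, 4, 8, 16 → 32 → 64.
For the pots, each term is the sum of the two before it: 5, 1, 6, 7 → 13 → 20.
So the next two records are 22 bulbs, 32 seedlings, 13 pots and 36 bulbs, 64 seedlings, 20 pots.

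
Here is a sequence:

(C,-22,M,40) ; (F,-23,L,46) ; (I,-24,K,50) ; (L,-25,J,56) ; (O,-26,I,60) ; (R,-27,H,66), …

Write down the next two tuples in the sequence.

First letter goes C, F, I, L, O, R → U → X (letters move forward 3 places in the alphabet).
Second component: −1 each step, so -22, -23, -24, -25, -26, -27 → -28 → -29.
Second letter goes M, L, K, J, I, H → G → F (letters move back 1 place in the alphabet).
Fourth component: 40, 46, 50, 56, 60, 66 → 70 → 76 (alternating steps +6, +4, +6, +4, …).
Putting the parts together: (U,-28,G,70) and then (X,-29,F,76).

(U,-28,G,70), (X,-29,F,76)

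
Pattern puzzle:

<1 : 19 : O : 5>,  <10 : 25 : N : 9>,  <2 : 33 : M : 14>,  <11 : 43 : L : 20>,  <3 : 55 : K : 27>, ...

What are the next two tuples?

First slot: alternating steps +9, −8, +9, −8, …, so 1, 10, 2, 11, 3 → 12 → 4.
Second slot: 19, 25, 33, 43, 55 → 69 → 85 (differences are 6, 8, 10, … (increasing by 2 each time)).
For the letter, letters move back 1 place in the alphabet: O, N, M, L, K → J → I.
Fourth slot: 5, 9, 14, 20, 27 → 35 → 44 (differences are 4, 5, 6, … (increasing by 1 each time)).
Putting the parts together: <12 : 69 : J : 35> and then <4 : 85 : I : 44>.

<12 : 69 : J : 35>, <4 : 85 : I : 44>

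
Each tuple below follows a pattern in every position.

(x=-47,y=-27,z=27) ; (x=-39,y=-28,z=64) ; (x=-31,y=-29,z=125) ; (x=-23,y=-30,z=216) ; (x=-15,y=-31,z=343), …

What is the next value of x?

-7

For the x, +8 each step: -47, -39, -31, -23, -15 → -7.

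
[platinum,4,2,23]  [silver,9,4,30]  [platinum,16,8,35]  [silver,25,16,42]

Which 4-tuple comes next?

[platinum,36,32,47]

Metal — alternates platinum ↔ silver: platinum, silver, platinum, silver → platinum.
For the second part, perfect squares: 2², 3², 4², …: 4, 9, 16, 25 → 36.
Third part: ×2 each step; 2, 4, 8, 16 → 32.
For the fourth part, alternating steps +7, +5, +7, +5, …: 23, 30, 35, 42 → 47.
Combining the parts gives [platinum,36,32,47].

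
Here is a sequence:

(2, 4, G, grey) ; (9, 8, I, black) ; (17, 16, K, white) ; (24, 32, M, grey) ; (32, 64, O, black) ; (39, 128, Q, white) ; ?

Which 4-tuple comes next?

First part goes 2, 9, 17, 24, 32, 39 → 47 (alternating steps +7, +8, +7, +8, …).
Second part — ×2 each step: 4, 8, 16, 32, 64, 128 → 256.
Letter goes G, I, K, M, O, Q → S (letters move forward 2 places in the alphabet).
Shade goes grey, black, white, grey, black, white → grey (repeats grey → black → white).
Combining the parts gives (47, 256, S, grey).

(47, 256, S, grey)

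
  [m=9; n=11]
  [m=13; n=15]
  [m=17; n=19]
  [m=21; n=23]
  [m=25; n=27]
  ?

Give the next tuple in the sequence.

[m=29; n=31]

M: 9, 13, 17, 21, 25 → 29 (+4 each step).
N goes 11, 15, 19, 23, 27 → 31 (always 2 more than the m).
So the next tuple is [m=29; n=31].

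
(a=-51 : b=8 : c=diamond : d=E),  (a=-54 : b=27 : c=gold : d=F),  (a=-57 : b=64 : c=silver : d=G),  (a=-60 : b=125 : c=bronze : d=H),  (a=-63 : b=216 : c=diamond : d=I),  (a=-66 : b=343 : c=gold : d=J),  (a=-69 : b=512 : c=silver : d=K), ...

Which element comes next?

A: −3 each step; -51, -54, -57, -60, -63, -66, -69 → -72.
B goes 8, 27, 64, 125, 216, 343, 512 → 729 (perfect cubes: 2³, 3³, 4³, …).
C: repeats diamond → gold → silver → bronze, so diamond, gold, silver, bronze, diamond, gold, silver → bronze.
D: letters move forward 1 place in the alphabet, so E, F, G, H, I, J, K → L.
Combining the parts gives (a=-72 : b=729 : c=bronze : d=L).

(a=-72 : b=729 : c=bronze : d=L)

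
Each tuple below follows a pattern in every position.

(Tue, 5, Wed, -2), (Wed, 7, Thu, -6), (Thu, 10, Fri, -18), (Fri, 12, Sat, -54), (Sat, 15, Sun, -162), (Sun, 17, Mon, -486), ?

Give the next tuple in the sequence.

(Mon, 20, Tue, -1458)

For the first day, runs through the weekdays Mon→Sun: Tue, Wed, Thu, Fri, Sat, Sun → Mon.
Second component goes 5, 7, 10, 12, 15, 17 → 20 (alternating steps +2, +3, +2, +3, …).
Second day: runs through the weekdays Mon→Sun, so Wed, Thu, Fri, Sat, Sun, Mon → Tue.
Fourth component — ×3 each step: -2, -6, -18, -54, -162, -486 → -1458.
Combining the parts gives (Mon, 20, Tue, -1458).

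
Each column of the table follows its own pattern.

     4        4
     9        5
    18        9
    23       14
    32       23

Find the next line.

37  37

First component goes 4, 9, 18, 23, 32 → 37 (alternating steps +5, +9, +5, +9, …).
Second component: 4, 5, 9, 14, 23 → 37 (each term is the sum of the two before it).
Combining the parts gives 37  37.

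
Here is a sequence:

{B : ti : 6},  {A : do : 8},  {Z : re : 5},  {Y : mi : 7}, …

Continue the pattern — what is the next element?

{X : fa : 4}

Letter: letters move back 1 place in the alphabet, wrapping A→Z; B, A, Z, Y → X.
Note — runs through the solfège scale do→ti: ti, do, re, mi → fa.
Third slot — alternating steps +2, −3, +2, −3, …: 6, 8, 5, 7 → 4.
Combining the parts gives {X : fa : 4}.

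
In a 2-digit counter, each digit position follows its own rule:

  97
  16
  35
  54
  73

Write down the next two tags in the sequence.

First digit: 9, 1, 3, 5, 7 → 9 → 1 (+2 each step, mod 10).
Second digit goes 7, 6, 5, 4, 3 → 2 → 1 (−1 each step, mod 10).
Putting the parts together: 92 and then 11.

92, 11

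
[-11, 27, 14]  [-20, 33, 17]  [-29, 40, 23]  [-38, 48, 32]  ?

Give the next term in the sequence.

[-47, 57, 44]

First entry: -11, -20, -29, -38 → -47 (−9 each step).
For the second entry, differences are 6, 7, 8, … (increasing by 1 each time): 27, 33, 40, 48 → 57.
For the third entry, differences are 3, 6, 9, … (increasing by 3 each time): 14, 17, 23, 32 → 44.
Putting it together: [-47, 57, 44].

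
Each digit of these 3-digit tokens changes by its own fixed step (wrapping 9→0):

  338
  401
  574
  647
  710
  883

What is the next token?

First digit: +1 each step, mod 10, so 3, 4, 5, 6, 7, 8 → 9.
Second digit: 3, 0, 7, 4, 1, 8 → 5 (−3 each step, mod 10).
Third digit: +3 each step, mod 10; 8, 1, 4, 7, 0, 3 → 6.
Putting it together: 956.

956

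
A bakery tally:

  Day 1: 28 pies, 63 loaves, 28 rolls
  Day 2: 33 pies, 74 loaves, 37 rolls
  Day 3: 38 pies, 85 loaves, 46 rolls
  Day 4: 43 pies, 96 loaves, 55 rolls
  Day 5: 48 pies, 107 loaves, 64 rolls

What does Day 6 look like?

53 pies, 118 loaves, 73 rolls

Pies: 28, 33, 38, 43, 48 → 53 (+5 each step).
Loaves: +11 each step; 63, 74, 85, 96, 107 → 118.
Rolls: 28, 37, 46, 55, 64 → 73 (+9 each step).
Putting it together: 53 pies, 118 loaves, 73 rolls.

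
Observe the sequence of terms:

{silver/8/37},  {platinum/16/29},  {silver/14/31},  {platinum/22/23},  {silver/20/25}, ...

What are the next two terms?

Metal: silver, platinum, silver, platinum, silver → platinum → silver (alternates silver ↔ platinum).
Second part: 8, 16, 14, 22, 20 → 28 → 26 (alternating steps +8, −2, +8, −2, …).
Third part goes 37, 29, 31, 23, 25 → 17 → 19 (together with the second part always sums to 45).
So the next two terms are {platinum/28/17} and {silver/26/19}.

{platinum/28/17}, {silver/26/19}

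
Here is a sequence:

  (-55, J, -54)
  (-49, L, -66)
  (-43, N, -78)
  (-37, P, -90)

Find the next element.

(-31, R, -102)

For the first slot, +6 each step: -55, -49, -43, -37 → -31.
Letter: letters move forward 2 places in the alphabet, so J, L, N, P → R.
Third slot: −12 each step, so -54, -66, -78, -90 → -102.
So the next element is (-31, R, -102).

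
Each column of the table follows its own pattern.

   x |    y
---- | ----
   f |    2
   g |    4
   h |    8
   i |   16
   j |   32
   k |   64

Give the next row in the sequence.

Column x: letters move forward 1 place in the alphabet; f, g, h, i, j, k → l.
For the column y, ×2 each step: 2, 4, 8, 16, 32, 64 → 128.
So the next row is l  128.

l  128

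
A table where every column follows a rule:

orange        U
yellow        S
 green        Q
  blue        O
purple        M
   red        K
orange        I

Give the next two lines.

Colour: repeats orange → yellow → green → blue → purple → red, so orange, yellow, green, blue, purple, red, orange → yellow → green.
Letter: letters move back 2 places in the alphabet; U, S, Q, O, M, K, I → G → E.
So the next two lines are yellow  G and green  E.

yellow  G; green  E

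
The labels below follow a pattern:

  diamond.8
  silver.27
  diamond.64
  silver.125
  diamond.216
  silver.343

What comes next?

Rank: alternates diamond ↔ silver; diamond, silver, diamond, silver, diamond, silver → diamond.
Second component: 8, 27, 64, 125, 216, 343 → 512 (perfect cubes: 2³, 3³, 4³, …).
Combining the parts gives diamond.512.

diamond.512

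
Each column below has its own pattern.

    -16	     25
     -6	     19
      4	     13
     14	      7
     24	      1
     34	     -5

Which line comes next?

First component goes -16, -6, 4, 14, 24, 34 → 44 (+10 each step).
For the second component, −6 each step: 25, 19, 13, 7, 1, -5 → -11.
Combining the parts gives 44  -11.

44  -11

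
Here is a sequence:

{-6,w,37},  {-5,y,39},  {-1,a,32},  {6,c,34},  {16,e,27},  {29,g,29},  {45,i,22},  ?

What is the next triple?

{64,k,24}

First entry: differences are 1, 4, 7, … (increasing by 3 each time); -6, -5, -1, 6, 16, 29, 45 → 64.
Letter goes w, y, a, c, e, g, i → k (letters move forward 2 places in the alphabet, wrapping Z→A).
Third entry — alternating steps +2, −7, +2, −7, …: 37, 39, 32, 34, 27, 29, 22 → 24.
Putting it together: {64,k,24}.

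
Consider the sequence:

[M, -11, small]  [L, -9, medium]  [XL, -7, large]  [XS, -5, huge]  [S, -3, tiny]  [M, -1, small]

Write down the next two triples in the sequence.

First size — repeats M → L → XL → XS → S: M, L, XL, XS, S, M → L → XL.
Second component: +2 each step; -11, -9, -7, -5, -3, -1 → 1 → 3.
Second size goes small, medium, large, huge, tiny, small → medium → large (repeats small → medium → large → huge → tiny).
Putting the parts together: [L, 1, medium] and then [XL, 3, large].

[L, 1, medium], [XL, 3, large]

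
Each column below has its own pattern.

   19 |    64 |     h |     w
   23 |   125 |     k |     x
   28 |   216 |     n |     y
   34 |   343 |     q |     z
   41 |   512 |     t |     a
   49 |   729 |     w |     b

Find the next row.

First component: differences are 4, 5, 6, … (increasing by 1 each time), so 19, 23, 28, 34, 41, 49 → 58.
Second component goes 64, 125, 216, 343, 512, 729 → 1000 (perfect cubes: 4³, 5³, 6³, …).
First letter — letters move forward 3 places in the alphabet: h, k, n, q, t, w → z.
Second letter — letters move forward 1 place in the alphabet, wrapping Z→A: w, x, y, z, a, b → c.
Combining the parts gives 58  1000  z  c.

58  1000  z  c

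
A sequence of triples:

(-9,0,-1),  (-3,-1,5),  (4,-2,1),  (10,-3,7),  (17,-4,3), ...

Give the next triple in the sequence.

For the first part, alternating steps +6, +7, +6, +7, …: -9, -3, 4, 10, 17 → 23.
Second part: 0, -1, -2, -3, -4 → -5 (−1 each step).
Third part — alternating steps +6, −4, +6, −4, …: -1, 5, 1, 7, 3 → 9.
Putting it together: (23,-5,9).

(23,-5,9)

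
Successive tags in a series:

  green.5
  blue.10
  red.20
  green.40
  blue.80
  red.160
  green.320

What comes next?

blue.640

Colour: green, blue, red, green, blue, red, green → blue (repeats green → blue → red).
Second component: ×2 each step; 5, 10, 20, 40, 80, 160, 320 → 640.
So the next tag is blue.640.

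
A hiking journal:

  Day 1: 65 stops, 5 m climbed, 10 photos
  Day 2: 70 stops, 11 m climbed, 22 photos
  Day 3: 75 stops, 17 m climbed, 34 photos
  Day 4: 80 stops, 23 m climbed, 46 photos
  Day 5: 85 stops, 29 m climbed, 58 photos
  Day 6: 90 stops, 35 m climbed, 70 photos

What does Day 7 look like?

95 stops, 41 m climbed, 82 photos

Stops: 65, 70, 75, 80, 85, 90 → 95 (+5 each step).
M climbed goes 5, 11, 17, 23, 29, 35 → 41 (+6 each step).
Photos: always 2 × the m climbed, so 10, 22, 34, 46, 58, 70 → 82.
So the next line is 95 stops, 41 m climbed, 82 photos.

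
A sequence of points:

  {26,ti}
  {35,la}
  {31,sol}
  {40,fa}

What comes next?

{36,mi}

First value: alternating steps +9, −4, +9, −4, …; 26, 35, 31, 40 → 36.
Note: runs backward through the solfège scale do→ti, so ti, la, sol, fa → mi.
Putting it together: {36,mi}.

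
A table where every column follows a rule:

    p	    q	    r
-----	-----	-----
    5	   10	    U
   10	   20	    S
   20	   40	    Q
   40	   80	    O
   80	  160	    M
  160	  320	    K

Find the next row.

Column p: 5, 10, 20, 40, 80, 160 → 320 (×2 each step).
Column q goes 10, 20, 40, 80, 160, 320 → 640 (always 2 × the column p).
Column r — letters move back 2 places in the alphabet: U, S, Q, O, M, K → I.
Combining the parts gives 320  640  I.

320  640  I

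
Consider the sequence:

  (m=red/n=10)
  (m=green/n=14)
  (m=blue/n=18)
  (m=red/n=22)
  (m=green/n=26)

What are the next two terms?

M: repeats red → green → blue; red, green, blue, red, green → blue → red.
N — +4 each step: 10, 14, 18, 22, 26 → 30 → 34.
Putting the parts together: (m=blue/n=30) and then (m=red/n=34).

(m=blue/n=30), (m=red/n=34)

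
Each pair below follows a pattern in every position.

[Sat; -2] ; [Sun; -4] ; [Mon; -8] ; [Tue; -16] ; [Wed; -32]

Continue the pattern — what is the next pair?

Day goes Sat, Sun, Mon, Tue, Wed → Thu (runs through the weekdays Mon→Sun).
Second entry — ×2 each step: -2, -4, -8, -16, -32 → -64.
So the next pair is [Thu; -64].

[Thu; -64]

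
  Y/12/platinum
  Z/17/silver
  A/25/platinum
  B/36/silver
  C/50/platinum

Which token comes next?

Letter: letters move forward 1 place in the alphabet, wrapping Z→A; Y, Z, A, B, C → D.
Second component: differences are 5, 8, 11, … (increasing by 3 each time), so 12, 17, 25, 36, 50 → 67.
Metal: alternates platinum ↔ silver, so platinum, silver, platinum, silver, platinum → silver.
Combining the parts gives D/67/silver.

D/67/silver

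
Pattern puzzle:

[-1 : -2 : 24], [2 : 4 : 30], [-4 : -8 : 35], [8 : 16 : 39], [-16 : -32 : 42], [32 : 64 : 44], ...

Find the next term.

First entry — ×(-2) each step: -1, 2, -4, 8, -16, 32 → -64.
Second entry — ×(-2) each step: -2, 4, -8, 16, -32, 64 → -128.
Third entry: differences are 6, 5, 4, … (decreasing by 1 each time), so 24, 30, 35, 39, 42, 44 → 45.
Combining the parts gives [-64 : -128 : 45].

[-64 : -128 : 45]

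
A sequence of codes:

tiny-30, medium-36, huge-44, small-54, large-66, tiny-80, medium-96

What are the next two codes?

Size: repeats tiny → medium → huge → small → large, so tiny, medium, huge, small, large, tiny, medium → huge → small.
For the second component, differences are 6, 8, 10, … (increasing by 2 each time): 30, 36, 44, 54, 66, 80, 96 → 114 → 134.
So the next two codes are huge-114 and small-134.

huge-114 then small-134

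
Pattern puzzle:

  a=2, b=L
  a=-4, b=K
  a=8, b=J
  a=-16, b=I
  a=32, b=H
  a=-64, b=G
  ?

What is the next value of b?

F

For the b, letters move back 1 place in the alphabet: L, K, J, I, H, G → F.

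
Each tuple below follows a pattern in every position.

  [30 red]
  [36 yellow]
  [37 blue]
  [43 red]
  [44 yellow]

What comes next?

[50 blue]

First value — alternating steps +6, +1, +6, +1, …: 30, 36, 37, 43, 44 → 50.
Colour: red, yellow, blue, red, yellow → blue (repeats red → yellow → blue).
So the next tuple is [50 blue].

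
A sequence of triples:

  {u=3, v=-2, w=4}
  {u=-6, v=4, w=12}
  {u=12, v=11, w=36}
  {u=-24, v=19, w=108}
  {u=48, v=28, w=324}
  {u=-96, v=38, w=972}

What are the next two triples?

U: ×(-2) each step; 3, -6, 12, -24, 48, -96 → 192 → -384.
For the v, differences are 6, 7, 8, … (increasing by 1 each time): -2, 4, 11, 19, 28, 38 → 49 → 61.
W: ×3 each step; 4, 12, 36, 108, 324, 972 → 2916 → 8748.
Putting the parts together: {u=192, v=49, w=2916} and then {u=-384, v=61, w=8748}.

{u=192, v=49, w=2916}, {u=-384, v=61, w=8748}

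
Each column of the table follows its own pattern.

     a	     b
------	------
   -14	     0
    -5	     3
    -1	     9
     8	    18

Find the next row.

Column a — alternating steps +9, +4, +9, +4, …: -14, -5, -1, 8 → 12.
Column b: differences are 3, 6, 9, … (increasing by 3 each time); 0, 3, 9, 18 → 30.
So the next row is 12  30.

12  30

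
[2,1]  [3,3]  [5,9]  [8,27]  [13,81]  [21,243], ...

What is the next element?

For the first slot, each term is the sum of the two before it: 2, 3, 5, 8, 13, 21 → 34.
For the second slot, ×3 each step: 1, 3, 9, 27, 81, 243 → 729.
Putting it together: [34,729].

[34,729]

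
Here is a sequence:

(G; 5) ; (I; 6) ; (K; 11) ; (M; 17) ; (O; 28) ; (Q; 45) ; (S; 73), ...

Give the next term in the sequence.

For the letter, letters move forward 2 places in the alphabet: G, I, K, M, O, Q, S → U.
Second coordinate goes 5, 6, 11, 17, 28, 45, 73 → 118 (each term is the sum of the two before it).
So the next term is (U; 118).

(U; 118)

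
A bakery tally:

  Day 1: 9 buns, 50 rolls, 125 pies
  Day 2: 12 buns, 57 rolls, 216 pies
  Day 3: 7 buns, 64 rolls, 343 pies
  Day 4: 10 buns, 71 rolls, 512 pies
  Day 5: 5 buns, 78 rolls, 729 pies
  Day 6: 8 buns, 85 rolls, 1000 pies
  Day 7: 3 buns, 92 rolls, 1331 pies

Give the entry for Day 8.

6 buns, 99 rolls, 1728 pies

For the buns, alternating steps +3, −5, +3, −5, …: 9, 12, 7, 10, 5, 8, 3 → 6.
For the rolls, +7 each step: 50, 57, 64, 71, 78, 85, 92 → 99.
Pies: perfect cubes: 5³, 6³, 7³, …, so 125, 216, 343, 512, 729, 1000, 1331 → 1728.
Combining the parts gives 6 buns, 99 rolls, 1728 pies.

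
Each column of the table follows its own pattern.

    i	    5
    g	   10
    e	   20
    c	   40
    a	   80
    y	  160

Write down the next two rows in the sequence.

w  320; u  640

Letter: i, g, e, c, a, y → w → u (letters move back 2 places in the alphabet, wrapping A→Z).
Second component: 5, 10, 20, 40, 80, 160 → 320 → 640 (×2 each step).
So the next two rows are w  320 and u  640.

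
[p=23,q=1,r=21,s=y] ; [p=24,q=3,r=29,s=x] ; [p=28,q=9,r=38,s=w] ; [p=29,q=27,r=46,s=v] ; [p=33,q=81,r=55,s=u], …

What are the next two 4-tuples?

[p=34,q=243,r=63,s=t], [p=38,q=729,r=72,s=s]

For the p, alternating steps +1, +4, +1, +4, …: 23, 24, 28, 29, 33 → 34 → 38.
Q — ×3 each step: 1, 3, 9, 27, 81 → 243 → 729.
R: alternating steps +8, +9, +8, +9, …; 21, 29, 38, 46, 55 → 63 → 72.
S: letters move back 1 place in the alphabet, so y, x, w, v, u → t → s.
So the next two 4-tuples are [p=34,q=243,r=63,s=t] and [p=38,q=729,r=72,s=s].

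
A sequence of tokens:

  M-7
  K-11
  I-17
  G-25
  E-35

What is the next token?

Letter: letters move back 2 places in the alphabet; M, K, I, G, E → C.
Second component — differences are 4, 6, 8, … (increasing by 2 each time): 7, 11, 17, 25, 35 → 47.
Putting it together: C-47.

C-47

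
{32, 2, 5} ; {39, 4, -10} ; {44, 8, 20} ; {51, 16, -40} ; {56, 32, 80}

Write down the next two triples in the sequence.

First component: 32, 39, 44, 51, 56 → 63 → 68 (alternating steps +7, +5, +7, +5, …).
For the second component, ×2 each step: 2, 4, 8, 16, 32 → 64 → 128.
Third component: ×(-2) each step; 5, -10, 20, -40, 80 → -160 → 320.
Putting the parts together: {63, 64, -160} and then {68, 128, 320}.

{63, 64, -160}, {68, 128, 320}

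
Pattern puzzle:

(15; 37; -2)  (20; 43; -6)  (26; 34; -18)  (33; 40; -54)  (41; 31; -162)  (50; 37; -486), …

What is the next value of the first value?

First value: differences are 5, 6, 7, … (increasing by 1 each time), so 15, 20, 26, 33, 41, 50 → 60.

60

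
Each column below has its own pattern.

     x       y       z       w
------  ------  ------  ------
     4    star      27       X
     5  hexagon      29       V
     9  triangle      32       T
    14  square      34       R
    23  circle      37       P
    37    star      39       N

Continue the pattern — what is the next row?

60  hexagon  42  L

For the column x, each term is the sum of the two before it: 4, 5, 9, 14, 23, 37 → 60.
Column y: star, hexagon, triangle, square, circle, star → hexagon (repeats star → hexagon → triangle → square → circle).
Column z: alternating steps +2, +3, +2, +3, …; 27, 29, 32, 34, 37, 39 → 42.
Column w: letters move back 2 places in the alphabet, so X, V, T, R, P, N → L.
Putting it together: 60  hexagon  42  L.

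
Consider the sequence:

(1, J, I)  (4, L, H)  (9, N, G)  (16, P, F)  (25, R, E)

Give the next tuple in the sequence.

First value: 1, 4, 9, 16, 25 → 36 (perfect squares: 1², 2², 3², …).
First letter: letters move forward 2 places in the alphabet; J, L, N, P, R → T.
Second letter goes I, H, G, F, E → D (letters move back 1 place in the alphabet).
So the next tuple is (36, T, D).

(36, T, D)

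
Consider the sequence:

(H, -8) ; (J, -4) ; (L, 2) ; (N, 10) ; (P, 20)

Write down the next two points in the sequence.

Letter: H, J, L, N, P → R → T (letters move forward 2 places in the alphabet).
For the second part, differences are 4, 6, 8, … (increasing by 2 each time): -8, -4, 2, 10, 20 → 32 → 46.
So the next two points are (R, 32) and (T, 46).

(R, 32), (T, 46)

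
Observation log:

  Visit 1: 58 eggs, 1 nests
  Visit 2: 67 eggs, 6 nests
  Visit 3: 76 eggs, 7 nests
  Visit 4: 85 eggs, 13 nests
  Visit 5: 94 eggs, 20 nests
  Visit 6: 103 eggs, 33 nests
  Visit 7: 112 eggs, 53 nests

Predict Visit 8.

Eggs: 58, 67, 76, 85, 94, 103, 112 → 121 (+9 each step).
Nests: each term is the sum of the two before it, so 1, 6, 7, 13, 20, 33, 53 → 86.
Combining the parts gives 121 eggs, 86 nests.

121 eggs, 86 nests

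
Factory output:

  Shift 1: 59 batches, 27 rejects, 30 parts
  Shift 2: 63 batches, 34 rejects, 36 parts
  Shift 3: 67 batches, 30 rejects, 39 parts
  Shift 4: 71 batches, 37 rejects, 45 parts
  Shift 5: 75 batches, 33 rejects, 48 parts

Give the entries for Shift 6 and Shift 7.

79 batches, 40 rejects, 54 parts; 83 batches, 36 rejects, 57 parts

Batches: +4 each step; 59, 63, 67, 71, 75 → 79 → 83.
For the rejects, alternating steps +7, −4, +7, −4, …: 27, 34, 30, 37, 33 → 40 → 36.
Parts: 30, 36, 39, 45, 48 → 54 → 57 (alternating steps +6, +3, +6, +3, …).
So the next two lines are 79 batches, 40 rejects, 54 parts and 83 batches, 36 rejects, 57 parts.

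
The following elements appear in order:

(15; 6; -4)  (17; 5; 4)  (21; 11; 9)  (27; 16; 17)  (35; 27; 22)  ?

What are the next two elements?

First component — differences are 2, 4, 6, … (increasing by 2 each time): 15, 17, 21, 27, 35 → 45 → 57.
Second component goes 6, 5, 11, 16, 27 → 43 → 70 (each term is the sum of the two before it).
Third component goes -4, 4, 9, 17, 22 → 30 → 35 (alternating steps +8, +5, +8, +5, …).
Putting the parts together: (45; 43; 30) and then (57; 70; 35).

(45; 43; 30), (57; 70; 35)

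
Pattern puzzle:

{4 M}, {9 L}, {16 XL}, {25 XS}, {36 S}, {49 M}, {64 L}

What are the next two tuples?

{81 XL}, {100 XS}

First coordinate: 4, 9, 16, 25, 36, 49, 64 → 81 → 100 (perfect squares: 2², 3², 4², …).
Size goes M, L, XL, XS, S, M, L → XL → XS (repeats M → L → XL → XS → S).
So the next two tuples are {81 XL} and {100 XS}.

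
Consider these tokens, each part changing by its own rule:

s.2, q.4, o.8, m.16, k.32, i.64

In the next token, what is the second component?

128

Second component: ×2 each step; 2, 4, 8, 16, 32, 64 → 128.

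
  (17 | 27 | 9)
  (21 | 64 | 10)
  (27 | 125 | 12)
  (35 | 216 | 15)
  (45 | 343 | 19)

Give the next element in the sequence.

(57 | 512 | 24)

First entry: differences are 4, 6, 8, … (increasing by 2 each time); 17, 21, 27, 35, 45 → 57.
Second entry: perfect cubes: 3³, 4³, 5³, …; 27, 64, 125, 216, 343 → 512.
Third entry — differences are 1, 2, 3, … (increasing by 1 each time): 9, 10, 12, 15, 19 → 24.
Combining the parts gives (57 | 512 | 24).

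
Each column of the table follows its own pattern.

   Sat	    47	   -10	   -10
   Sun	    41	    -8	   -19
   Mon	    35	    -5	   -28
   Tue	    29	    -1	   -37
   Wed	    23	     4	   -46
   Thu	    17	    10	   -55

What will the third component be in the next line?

Third component goes -10, -8, -5, -1, 4, 10 → 17 (differences are 2, 3, 4, … (increasing by 1 each time)).

17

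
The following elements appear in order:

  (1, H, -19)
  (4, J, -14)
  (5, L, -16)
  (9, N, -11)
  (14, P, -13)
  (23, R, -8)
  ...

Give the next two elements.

First coordinate: each term is the sum of the two before it, so 1, 4, 5, 9, 14, 23 → 37 → 60.
Letter: letters move forward 2 places in the alphabet, so H, J, L, N, P, R → T → V.
Third coordinate: alternating steps +5, −2, +5, −2, …, so -19, -14, -16, -11, -13, -8 → -10 → -5.
Putting the parts together: (37, T, -10) and then (60, V, -5).

(37, T, -10), (60, V, -5)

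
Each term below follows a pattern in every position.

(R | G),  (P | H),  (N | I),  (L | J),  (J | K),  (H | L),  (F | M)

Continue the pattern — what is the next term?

First letter: letters move back 2 places in the alphabet, so R, P, N, L, J, H, F → D.
For the second letter, letters move forward 1 place in the alphabet: G, H, I, J, K, L, M → N.
So the next term is (D | N).

(D | N)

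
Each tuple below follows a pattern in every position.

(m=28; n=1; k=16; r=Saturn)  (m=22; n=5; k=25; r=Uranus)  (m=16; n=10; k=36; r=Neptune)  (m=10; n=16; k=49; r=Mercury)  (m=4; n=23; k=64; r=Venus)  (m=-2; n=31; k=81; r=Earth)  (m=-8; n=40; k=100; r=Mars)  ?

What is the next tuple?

M — −6 each step: 28, 22, 16, 10, 4, -2, -8 → -14.
N: 1, 5, 10, 16, 23, 31, 40 → 50 (differences are 4, 5, 6, … (increasing by 1 each time)).
K — perfect squares: 4², 5², 6², …: 16, 25, 36, 49, 64, 81, 100 → 121.
For the r, runs through the planets Mercury→Neptune: Saturn, Uranus, Neptune, Mercury, Venus, Earth, Mars → Jupiter.
Combining the parts gives (m=-14; n=50; k=121; r=Jupiter).

(m=-14; n=50; k=121; r=Jupiter)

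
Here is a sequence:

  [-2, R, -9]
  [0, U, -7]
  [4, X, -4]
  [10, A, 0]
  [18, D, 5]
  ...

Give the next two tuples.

[28, G, 11], [40, J, 18]

First part: -2, 0, 4, 10, 18 → 28 → 40 (differences are 2, 4, 6, … (increasing by 2 each time)).
For the letter, letters move forward 3 places in the alphabet, wrapping Z→A: R, U, X, A, D → G → J.
Third part: differences are 2, 3, 4, … (increasing by 1 each time); -9, -7, -4, 0, 5 → 11 → 18.
Putting the parts together: [28, G, 11] and then [40, J, 18].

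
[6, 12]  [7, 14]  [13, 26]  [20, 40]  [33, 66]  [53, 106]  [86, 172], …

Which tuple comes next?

First slot goes 6, 7, 13, 20, 33, 53, 86 → 139 (each term is the sum of the two before it).
Second slot: always 2 × the first slot, so 12, 14, 26, 40, 66, 106, 172 → 278.
So the next tuple is [139, 278].

[139, 278]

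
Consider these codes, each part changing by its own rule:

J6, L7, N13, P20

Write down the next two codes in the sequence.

R33, T53

Letter goes J, L, N, P → R → T (letters move forward 2 places in the alphabet).
For the second component, each term is the sum of the two before it: 6, 7, 13, 20 → 33 → 53.
So the next two codes are R33 and T53.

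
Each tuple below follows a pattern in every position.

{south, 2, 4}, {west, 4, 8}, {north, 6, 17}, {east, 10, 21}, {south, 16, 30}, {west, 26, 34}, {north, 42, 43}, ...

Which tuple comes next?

For the direction, repeats south → west → north → east: south, west, north, east, south, west, north → east.
Second value: 2, 4, 6, 10, 16, 26, 42 → 68 (each term is the sum of the two before it).
Third value: 4, 8, 17, 21, 30, 34, 43 → 47 (alternating steps +4, +9, +4, +9, …).
So the next tuple is {east, 68, 47}.

{east, 68, 47}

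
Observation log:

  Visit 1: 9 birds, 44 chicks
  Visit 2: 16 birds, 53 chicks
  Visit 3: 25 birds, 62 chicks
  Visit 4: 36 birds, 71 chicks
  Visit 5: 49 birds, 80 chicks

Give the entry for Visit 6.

Birds: perfect squares: 3², 4², 5², …; 9, 16, 25, 36, 49 → 64.
Chicks — +9 each step: 44, 53, 62, 71, 80 → 89.
So the next row is 64 birds, 89 chicks.

64 birds, 89 chicks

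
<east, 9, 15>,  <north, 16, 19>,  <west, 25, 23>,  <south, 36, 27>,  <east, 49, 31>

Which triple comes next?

Direction goes east, north, west, south, east → north (repeats east → north → west → south).
For the second value, perfect squares: 3², 4², 5², …: 9, 16, 25, 36, 49 → 64.
For the third value, +4 each step: 15, 19, 23, 27, 31 → 35.
So the next triple is <north, 64, 35>.

<north, 64, 35>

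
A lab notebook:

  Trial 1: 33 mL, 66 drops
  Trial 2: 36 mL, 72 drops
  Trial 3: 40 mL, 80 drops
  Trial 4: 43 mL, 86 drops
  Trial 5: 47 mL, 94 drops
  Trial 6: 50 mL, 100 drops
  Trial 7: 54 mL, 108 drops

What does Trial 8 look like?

57 mL, 114 drops

ML: alternating steps +3, +4, +3, +4, …; 33, 36, 40, 43, 47, 50, 54 → 57.
Drops: always 2 × the mL; 66, 72, 80, 86, 94, 100, 108 → 114.
Putting it together: 57 mL, 114 drops.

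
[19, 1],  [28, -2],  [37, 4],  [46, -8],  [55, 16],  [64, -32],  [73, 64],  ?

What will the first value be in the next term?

First value goes 19, 28, 37, 46, 55, 64, 73 → 82 (+9 each step).

82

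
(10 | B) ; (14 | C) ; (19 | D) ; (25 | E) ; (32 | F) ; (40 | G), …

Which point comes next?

For the first value, differences are 4, 5, 6, … (increasing by 1 each time): 10, 14, 19, 25, 32, 40 → 49.
Letter: B, C, D, E, F, G → H (letters move forward 1 place in the alphabet).
Putting it together: (49 | H).

(49 | H)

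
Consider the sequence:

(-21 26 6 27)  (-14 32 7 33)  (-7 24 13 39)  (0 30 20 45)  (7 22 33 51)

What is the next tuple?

First slot — +7 each step: -21, -14, -7, 0, 7 → 14.
Second slot: alternating steps +6, −8, +6, −8, …, so 26, 32, 24, 30, 22 → 28.
For the third slot, each term is the sum of the two before it: 6, 7, 13, 20, 33 → 53.
Fourth slot: +6 each step, so 27, 33, 39, 45, 51 → 57.
So the next tuple is (14 28 53 57).

(14 28 53 57)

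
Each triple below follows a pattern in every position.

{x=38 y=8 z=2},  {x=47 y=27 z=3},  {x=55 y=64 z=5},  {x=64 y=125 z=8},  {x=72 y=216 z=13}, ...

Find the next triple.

X: alternating steps +9, +8, +9, +8, …; 38, 47, 55, 64, 72 → 81.
Y: perfect cubes: 2³, 3³, 4³, …, so 8, 27, 64, 125, 216 → 343.
Z: each term is the sum of the two before it, so 2, 3, 5, 8, 13 → 21.
Putting it together: {x=81 y=343 z=21}.

{x=81 y=343 z=21}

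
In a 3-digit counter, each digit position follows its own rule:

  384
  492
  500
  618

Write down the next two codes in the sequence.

First digit: 3, 4, 5, 6 → 7 → 8 (+1 each step, mod 10).
Second digit: 8, 9, 0, 1 → 2 → 3 (+1 each step, mod 10).
Third digit goes 4, 2, 0, 8 → 6 → 4 (−2 each step, mod 10).
So the next two codes are 726 and 834.

726, 834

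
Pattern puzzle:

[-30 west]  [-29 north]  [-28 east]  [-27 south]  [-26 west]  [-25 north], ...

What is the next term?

[-24 east]

First component: +1 each step; -30, -29, -28, -27, -26, -25 → -24.
Direction — repeats west → north → east → south: west, north, east, south, west, north → east.
Combining the parts gives [-24 east].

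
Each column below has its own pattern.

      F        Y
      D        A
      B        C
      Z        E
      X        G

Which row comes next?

For the first letter, letters move back 2 places in the alphabet, wrapping A→Z: F, D, B, Z, X → V.
Second letter goes Y, A, C, E, G → I (letters move forward 2 places in the alphabet, wrapping Z→A).
Combining the parts gives V  I.

V  I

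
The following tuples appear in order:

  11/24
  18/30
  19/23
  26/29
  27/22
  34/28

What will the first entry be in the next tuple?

35

First entry goes 11, 18, 19, 26, 27, 34 → 35 (alternating steps +7, +1, +7, +1, …).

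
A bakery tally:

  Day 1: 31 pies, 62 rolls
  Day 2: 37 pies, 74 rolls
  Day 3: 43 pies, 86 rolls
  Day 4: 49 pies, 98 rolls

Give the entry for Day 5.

Pies — +6 each step: 31, 37, 43, 49 → 55.
Rolls: always 2 × the pies; 62, 74, 86, 98 → 110.
Putting it together: 55 pies, 110 rolls.

55 pies, 110 rolls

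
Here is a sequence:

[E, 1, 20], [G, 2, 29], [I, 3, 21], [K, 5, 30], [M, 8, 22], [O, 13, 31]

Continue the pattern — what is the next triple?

Letter: letters move forward 2 places in the alphabet, so E, G, I, K, M, O → Q.
Second value: each term is the sum of the two before it, so 1, 2, 3, 5, 8, 13 → 21.
For the third value, alternating steps +9, −8, +9, −8, …: 20, 29, 21, 30, 22, 31 → 23.
So the next triple is [Q, 21, 23].

[Q, 21, 23]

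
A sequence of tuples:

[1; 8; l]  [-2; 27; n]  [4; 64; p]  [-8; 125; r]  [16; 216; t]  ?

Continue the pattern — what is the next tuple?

First component: ×(-2) each step, so 1, -2, 4, -8, 16 → -32.
Second component: perfect cubes: 2³, 3³, 4³, …, so 8, 27, 64, 125, 216 → 343.
Letter: letters move forward 2 places in the alphabet; l, n, p, r, t → v.
So the next tuple is [-32; 343; v].

[-32; 343; v]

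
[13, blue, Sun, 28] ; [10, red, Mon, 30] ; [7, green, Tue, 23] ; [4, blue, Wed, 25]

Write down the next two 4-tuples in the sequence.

[1, red, Thu, 18], [-2, green, Fri, 20]

For the first component, −3 each step: 13, 10, 7, 4 → 1 → -2.
Colour: repeats blue → red → green; blue, red, green, blue → red → green.
Day: runs through the weekdays Mon→Sun; Sun, Mon, Tue, Wed → Thu → Fri.
Fourth component — alternating steps +2, −7, +2, −7, …: 28, 30, 23, 25 → 18 → 20.
Putting the parts together: [1, red, Thu, 18] and then [-2, green, Fri, 20].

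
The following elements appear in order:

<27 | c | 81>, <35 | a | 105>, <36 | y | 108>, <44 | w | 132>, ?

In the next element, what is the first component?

First component: alternating steps +8, +1, +8, +1, …; 27, 35, 36, 44 → 45.

45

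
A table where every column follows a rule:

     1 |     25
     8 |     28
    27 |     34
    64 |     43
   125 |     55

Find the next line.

For the first component, perfect cubes: 1³, 2³, 3³, …: 1, 8, 27, 64, 125 → 216.
Second component: 25, 28, 34, 43, 55 → 70 (differences are 3, 6, 9, … (increasing by 3 each time)).
Combining the parts gives 216  70.

216  70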